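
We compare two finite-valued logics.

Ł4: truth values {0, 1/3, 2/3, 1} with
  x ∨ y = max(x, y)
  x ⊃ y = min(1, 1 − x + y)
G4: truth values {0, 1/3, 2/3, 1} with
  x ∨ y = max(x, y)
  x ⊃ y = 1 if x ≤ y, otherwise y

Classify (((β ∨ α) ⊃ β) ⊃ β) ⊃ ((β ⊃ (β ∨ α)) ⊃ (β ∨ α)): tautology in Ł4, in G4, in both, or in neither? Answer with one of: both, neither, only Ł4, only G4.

only Ł4

In Ł4: every assignment gives 1 — tautology.
In G4: at α = 1/3, β = 0 the value is 1/3 — not a tautology.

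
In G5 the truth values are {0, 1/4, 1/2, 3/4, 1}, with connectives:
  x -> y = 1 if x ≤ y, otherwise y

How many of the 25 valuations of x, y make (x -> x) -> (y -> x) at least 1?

value 1: 15 assignments (counts)
value 3/4: 1 assignment
value 1/2: 2 assignments
value 1/4: 3 assignments
value 0: 4 assignments
So 15 of the 25 assignments meet the threshold.

15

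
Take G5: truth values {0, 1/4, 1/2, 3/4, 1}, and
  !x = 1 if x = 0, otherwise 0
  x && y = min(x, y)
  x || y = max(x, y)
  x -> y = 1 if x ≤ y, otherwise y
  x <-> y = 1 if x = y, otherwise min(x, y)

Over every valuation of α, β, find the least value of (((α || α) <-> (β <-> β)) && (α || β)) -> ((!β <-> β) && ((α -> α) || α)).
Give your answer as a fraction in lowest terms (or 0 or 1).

0

Take α = 1/4, β = 0:
α || α = 1/4 || 1/4 = 1/4
β <-> β = 0 <-> 0 = 1
(α || α) <-> (β <-> β) = 1/4 <-> 1 = 1/4
α || β = 1/4 || 0 = 1/4
((α || α) <-> (β <-> β)) && (α || β) = 1/4 && 1/4 = 1/4
!β = !0 = 1
!β <-> β = 1 <-> 0 = 0
α -> α = 1/4 -> 1/4 = 1
(α -> α) || α = 1 || 1/4 = 1
(!β <-> β) && ((α -> α) || α) = 0 && 1 = 0
(((α || α) <-> (β <-> β)) && (α || β)) -> ((!β <-> β) && ((α -> α) || α)) = 1/4 -> 0 = 0
No assignment yields a value below 0, so this is the minimum.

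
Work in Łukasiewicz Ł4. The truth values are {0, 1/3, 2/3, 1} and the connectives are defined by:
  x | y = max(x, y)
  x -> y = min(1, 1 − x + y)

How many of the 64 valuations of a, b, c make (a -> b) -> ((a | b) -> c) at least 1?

40

value 1: 40 assignments (counts)
value 2/3: 12 assignments
value 1/3: 8 assignments
value 0: 4 assignments
So 40 of the 64 assignments meet the threshold.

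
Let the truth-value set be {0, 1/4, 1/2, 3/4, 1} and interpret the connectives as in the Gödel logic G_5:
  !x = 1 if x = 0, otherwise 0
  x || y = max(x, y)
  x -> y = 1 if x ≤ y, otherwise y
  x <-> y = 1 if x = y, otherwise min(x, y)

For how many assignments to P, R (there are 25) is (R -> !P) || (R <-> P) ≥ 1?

value 1: 13 assignments (counts)
value 3/4: 2 assignments
value 1/2: 4 assignments
value 1/4: 6 assignments
So 13 of the 25 assignments meet the threshold.

13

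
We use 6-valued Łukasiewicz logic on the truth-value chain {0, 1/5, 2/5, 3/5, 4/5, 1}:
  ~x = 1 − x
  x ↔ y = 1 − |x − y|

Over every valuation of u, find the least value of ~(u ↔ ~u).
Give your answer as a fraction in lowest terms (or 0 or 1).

1/5

Take u = 2/5:
~u = ~2/5 = 3/5
u ↔ ~u = 2/5 ↔ 3/5 = 4/5
~(u ↔ ~u) = ~4/5 = 1/5
No assignment yields a value below 1/5, so this is the minimum.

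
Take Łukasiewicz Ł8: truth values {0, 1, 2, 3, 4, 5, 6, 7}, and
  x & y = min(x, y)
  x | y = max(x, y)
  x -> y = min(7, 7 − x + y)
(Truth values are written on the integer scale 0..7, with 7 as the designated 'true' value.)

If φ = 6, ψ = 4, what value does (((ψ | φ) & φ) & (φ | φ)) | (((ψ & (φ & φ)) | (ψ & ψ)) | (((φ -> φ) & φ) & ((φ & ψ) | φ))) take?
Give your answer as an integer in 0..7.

6

ψ | φ = 4 | 6 = 6
(ψ | φ) & φ = 6 & 6 = 6
φ | φ = 6 | 6 = 6
((ψ | φ) & φ) & (φ | φ) = 6 & 6 = 6
φ & φ = 6 & 6 = 6
ψ & (φ & φ) = 4 & 6 = 4
ψ & ψ = 4 & 4 = 4
(ψ & (φ & φ)) | (ψ & ψ) = 4 | 4 = 4
φ -> φ = 6 -> 6 = 7
(φ -> φ) & φ = 7 & 6 = 6
φ & ψ = 6 & 4 = 4
(φ & ψ) | φ = 4 | 6 = 6
((φ -> φ) & φ) & ((φ & ψ) | φ) = 6 & 6 = 6
((ψ & (φ & φ)) | (ψ & ψ)) | (((φ -> φ) & φ) & ((φ & ψ) | φ)) = 4 | 6 = 6
(((ψ | φ) & φ) & (φ | φ)) | (((ψ & (φ & φ)) | (ψ & ψ)) | (((φ -> φ) & φ) & ((φ & ψ) | φ))) = 6 | 6 = 6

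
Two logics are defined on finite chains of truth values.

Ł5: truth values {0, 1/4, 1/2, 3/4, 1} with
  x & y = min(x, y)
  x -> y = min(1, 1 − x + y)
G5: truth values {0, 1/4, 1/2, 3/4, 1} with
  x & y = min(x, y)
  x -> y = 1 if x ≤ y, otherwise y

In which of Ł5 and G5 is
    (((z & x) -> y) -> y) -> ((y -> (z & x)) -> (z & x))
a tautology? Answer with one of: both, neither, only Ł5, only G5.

only Ł5

In Ł5: every assignment gives 1 — tautology.
In G5: at x = 1/4, y = 0, z = 1/4 the value is 1/4 — not a tautology.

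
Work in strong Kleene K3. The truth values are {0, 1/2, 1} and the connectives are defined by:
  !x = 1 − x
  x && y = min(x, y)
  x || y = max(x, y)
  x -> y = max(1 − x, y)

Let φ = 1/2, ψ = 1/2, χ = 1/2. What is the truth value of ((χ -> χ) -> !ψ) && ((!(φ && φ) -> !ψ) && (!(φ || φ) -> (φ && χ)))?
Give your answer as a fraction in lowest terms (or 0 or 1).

1/2

χ -> χ = 1/2 -> 1/2 = 1/2
!ψ = !1/2 = 1/2
(χ -> χ) -> !ψ = 1/2 -> 1/2 = 1/2
φ && φ = 1/2 && 1/2 = 1/2
!(φ && φ) = !1/2 = 1/2
!ψ = !1/2 = 1/2
!(φ && φ) -> !ψ = 1/2 -> 1/2 = 1/2
φ || φ = 1/2 || 1/2 = 1/2
!(φ || φ) = !1/2 = 1/2
φ && χ = 1/2 && 1/2 = 1/2
!(φ || φ) -> (φ && χ) = 1/2 -> 1/2 = 1/2
(!(φ && φ) -> !ψ) && (!(φ || φ) -> (φ && χ)) = 1/2 && 1/2 = 1/2
((χ -> χ) -> !ψ) && ((!(φ && φ) -> !ψ) && (!(φ || φ) -> (φ && χ))) = 1/2 && 1/2 = 1/2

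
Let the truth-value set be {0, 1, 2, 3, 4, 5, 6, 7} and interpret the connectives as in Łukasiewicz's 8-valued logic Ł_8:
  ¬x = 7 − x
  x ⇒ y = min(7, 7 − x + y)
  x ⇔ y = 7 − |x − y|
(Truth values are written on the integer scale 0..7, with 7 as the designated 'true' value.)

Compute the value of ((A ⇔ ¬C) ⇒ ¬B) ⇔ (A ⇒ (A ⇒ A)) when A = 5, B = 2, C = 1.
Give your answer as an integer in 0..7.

6

¬C = ¬1 = 6
A ⇔ ¬C = 5 ⇔ 6 = 6
¬B = ¬2 = 5
(A ⇔ ¬C) ⇒ ¬B = 6 ⇒ 5 = 6
A ⇒ A = 5 ⇒ 5 = 7
A ⇒ (A ⇒ A) = 5 ⇒ 7 = 7
((A ⇔ ¬C) ⇒ ¬B) ⇔ (A ⇒ (A ⇒ A)) = 6 ⇔ 7 = 6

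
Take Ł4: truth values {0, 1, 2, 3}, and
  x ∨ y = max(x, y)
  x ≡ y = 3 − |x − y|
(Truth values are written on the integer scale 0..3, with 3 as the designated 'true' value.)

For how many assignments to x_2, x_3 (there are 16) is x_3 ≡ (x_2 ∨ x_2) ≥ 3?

x_2 = 0, x_3 = 0 ↦ 3  ≥
x_2 = 0, x_3 = 1 ↦ 2  <
x_2 = 0, x_3 = 2 ↦ 1  <
x_2 = 0, x_3 = 3 ↦ 0  <
x_2 = 1, x_3 = 0 ↦ 2  <
x_2 = 1, x_3 = 1 ↦ 3  ≥
x_2 = 1, x_3 = 2 ↦ 2  <
x_2 = 1, x_3 = 3 ↦ 1  <
x_2 = 2, x_3 = 0 ↦ 1  <
x_2 = 2, x_3 = 1 ↦ 2  <
x_2 = 2, x_3 = 2 ↦ 3  ≥
x_2 = 2, x_3 = 3 ↦ 2  <
x_2 = 3, x_3 = 0 ↦ 0  <
x_2 = 3, x_3 = 1 ↦ 1  <
x_2 = 3, x_3 = 2 ↦ 2  <
x_2 = 3, x_3 = 3 ↦ 3  ≥
So 4 of the 16 assignments meet the threshold.

4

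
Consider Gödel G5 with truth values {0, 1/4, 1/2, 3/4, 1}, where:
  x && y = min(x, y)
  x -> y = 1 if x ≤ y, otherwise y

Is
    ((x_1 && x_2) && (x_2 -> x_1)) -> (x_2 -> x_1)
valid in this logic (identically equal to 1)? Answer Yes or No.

Yes

At x_1 = 1/4, x_2 = 1/2, for instance:
x_1 && x_2 = 1/4 && 1/2 = 1/4
x_2 -> x_1 = 1/2 -> 1/4 = 1/4
(x_1 && x_2) && (x_2 -> x_1) = 1/4 && 1/4 = 1/4
((x_1 && x_2) && (x_2 -> x_1)) -> (x_2 -> x_1) = 1/4 -> 1/4 = 1
and checking the remaining 24 assignments likewise gives ≥ 1 in every case.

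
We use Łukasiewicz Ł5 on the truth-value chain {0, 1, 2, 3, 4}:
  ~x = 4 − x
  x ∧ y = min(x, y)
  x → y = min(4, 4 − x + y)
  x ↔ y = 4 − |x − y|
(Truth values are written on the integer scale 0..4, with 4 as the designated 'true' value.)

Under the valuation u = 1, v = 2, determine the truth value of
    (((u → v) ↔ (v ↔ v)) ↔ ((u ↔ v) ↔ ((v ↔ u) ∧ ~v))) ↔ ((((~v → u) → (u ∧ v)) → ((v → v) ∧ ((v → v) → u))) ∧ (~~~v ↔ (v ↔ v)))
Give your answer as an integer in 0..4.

u → v = 1 → 2 = 4
v ↔ v = 2 ↔ 2 = 4
(u → v) ↔ (v ↔ v) = 4 ↔ 4 = 4
u ↔ v = 1 ↔ 2 = 3
v ↔ u = 2 ↔ 1 = 3
~v = ~2 = 2
(v ↔ u) ∧ ~v = 3 ∧ 2 = 2
(u ↔ v) ↔ ((v ↔ u) ∧ ~v) = 3 ↔ 2 = 3
((u → v) ↔ (v ↔ v)) ↔ ((u ↔ v) ↔ ((v ↔ u) ∧ ~v)) = 4 ↔ 3 = 3
~v = ~2 = 2
~v → u = 2 → 1 = 3
u ∧ v = 1 ∧ 2 = 1
(~v → u) → (u ∧ v) = 3 → 1 = 2
v → v = 2 → 2 = 4
v → v = 2 → 2 = 4
(v → v) → u = 4 → 1 = 1
(v → v) ∧ ((v → v) → u) = 4 ∧ 1 = 1
((~v → u) → (u ∧ v)) → ((v → v) ∧ ((v → v) → u)) = 2 → 1 = 3
~v = ~2 = 2
~~v = ~2 = 2
~~~v = ~2 = 2
v ↔ v = 2 ↔ 2 = 4
~~~v ↔ (v ↔ v) = 2 ↔ 4 = 2
(((~v → u) → (u ∧ v)) → ((v → v) ∧ ((v → v) → u))) ∧ (~~~v ↔ (v ↔ v)) = 3 ∧ 2 = 2
(((u → v) ↔ (v ↔ v)) ↔ ((u ↔ v) ↔ ((v ↔ u) ∧ ~v))) ↔ ((((~v → u) → (u ∧ v)) → ((v → v) ∧ ((v → v) → u))) ∧ (~~~v ↔ (v ↔ v))) = 3 ↔ 2 = 3

3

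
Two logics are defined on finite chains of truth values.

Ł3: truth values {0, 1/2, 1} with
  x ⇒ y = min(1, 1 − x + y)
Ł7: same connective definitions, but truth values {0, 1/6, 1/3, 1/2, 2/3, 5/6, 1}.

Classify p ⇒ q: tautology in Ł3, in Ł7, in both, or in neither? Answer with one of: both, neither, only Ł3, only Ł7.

In Ł3: at p = 1/2, q = 0 the value is 1/2 — not a tautology.
In Ł7: at p = 1/6, q = 0 the value is 5/6 — not a tautology.

neither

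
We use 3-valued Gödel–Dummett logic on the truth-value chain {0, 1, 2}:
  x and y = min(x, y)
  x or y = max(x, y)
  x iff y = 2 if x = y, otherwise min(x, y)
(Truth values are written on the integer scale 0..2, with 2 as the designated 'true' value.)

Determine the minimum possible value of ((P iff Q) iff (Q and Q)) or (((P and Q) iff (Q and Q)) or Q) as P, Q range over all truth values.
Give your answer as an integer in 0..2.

1

Take P = 0, Q = 1:
P iff Q = 0 iff 1 = 0
Q and Q = 1 and 1 = 1
(P iff Q) iff (Q and Q) = 0 iff 1 = 0
P and Q = 0 and 1 = 0
Q and Q = 1 and 1 = 1
(P and Q) iff (Q and Q) = 0 iff 1 = 0
((P and Q) iff (Q and Q)) or Q = 0 or 1 = 1
((P iff Q) iff (Q and Q)) or (((P and Q) iff (Q and Q)) or Q) = 0 or 1 = 1
No assignment yields a value below 1, so this is the minimum.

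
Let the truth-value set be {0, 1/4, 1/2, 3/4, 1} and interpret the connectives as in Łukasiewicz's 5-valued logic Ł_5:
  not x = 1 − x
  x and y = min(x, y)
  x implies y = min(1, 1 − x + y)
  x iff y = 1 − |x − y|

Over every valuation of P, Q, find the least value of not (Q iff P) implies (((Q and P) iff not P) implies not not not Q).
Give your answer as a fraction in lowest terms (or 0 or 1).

1/2

Take P = 1/2, Q = 1:
Q iff P = 1 iff 1/2 = 1/2
not (Q iff P) = not 1/2 = 1/2
Q and P = 1 and 1/2 = 1/2
not P = not 1/2 = 1/2
(Q and P) iff not P = 1/2 iff 1/2 = 1
not Q = not 1 = 0
not not Q = not 0 = 1
not not not Q = not 1 = 0
((Q and P) iff not P) implies not not not Q = 1 implies 0 = 0
not (Q iff P) implies (((Q and P) iff not P) implies not not not Q) = 1/2 implies 0 = 1/2
No assignment yields a value below 1/2, so this is the minimum.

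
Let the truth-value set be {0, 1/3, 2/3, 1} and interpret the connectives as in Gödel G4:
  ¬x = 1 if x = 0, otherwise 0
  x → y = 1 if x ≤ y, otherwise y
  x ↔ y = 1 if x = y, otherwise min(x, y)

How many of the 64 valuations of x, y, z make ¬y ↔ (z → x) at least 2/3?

20

value 1: 19 assignments (counts)
value 2/3: 1 assignment (counts)
value 1/3: 2 assignments
value 0: 42 assignments
So 20 of the 64 assignments meet the threshold.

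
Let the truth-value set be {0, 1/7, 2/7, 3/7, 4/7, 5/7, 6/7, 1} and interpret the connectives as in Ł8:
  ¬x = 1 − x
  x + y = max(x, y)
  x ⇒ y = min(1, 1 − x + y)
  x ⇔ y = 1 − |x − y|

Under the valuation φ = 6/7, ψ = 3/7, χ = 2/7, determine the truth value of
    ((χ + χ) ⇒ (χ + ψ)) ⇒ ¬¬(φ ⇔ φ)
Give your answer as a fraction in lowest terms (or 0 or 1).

χ + χ = 2/7 + 2/7 = 2/7
χ + ψ = 2/7 + 3/7 = 3/7
(χ + χ) ⇒ (χ + ψ) = 2/7 ⇒ 3/7 = 1
φ ⇔ φ = 6/7 ⇔ 6/7 = 1
¬(φ ⇔ φ) = ¬1 = 0
¬¬(φ ⇔ φ) = ¬0 = 1
((χ + χ) ⇒ (χ + ψ)) ⇒ ¬¬(φ ⇔ φ) = 1 ⇒ 1 = 1

1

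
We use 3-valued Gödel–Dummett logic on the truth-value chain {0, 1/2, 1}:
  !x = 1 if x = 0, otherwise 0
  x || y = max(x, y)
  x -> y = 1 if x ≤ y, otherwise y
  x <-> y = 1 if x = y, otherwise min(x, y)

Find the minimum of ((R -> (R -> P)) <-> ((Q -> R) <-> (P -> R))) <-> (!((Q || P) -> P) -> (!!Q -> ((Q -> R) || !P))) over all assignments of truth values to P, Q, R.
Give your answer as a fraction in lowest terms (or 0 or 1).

0

Take P = 0, Q = 0, R = 1/2:
R -> P = 1/2 -> 0 = 0
R -> (R -> P) = 1/2 -> 0 = 0
Q -> R = 0 -> 1/2 = 1
P -> R = 0 -> 1/2 = 1
(Q -> R) <-> (P -> R) = 1 <-> 1 = 1
(R -> (R -> P)) <-> ((Q -> R) <-> (P -> R)) = 0 <-> 1 = 0
Q || P = 0 || 0 = 0
(Q || P) -> P = 0 -> 0 = 1
!((Q || P) -> P) = !1 = 0
!Q = !0 = 1
!!Q = !1 = 0
Q -> R = 0 -> 1/2 = 1
!P = !0 = 1
(Q -> R) || !P = 1 || 1 = 1
!!Q -> ((Q -> R) || !P) = 0 -> 1 = 1
!((Q || P) -> P) -> (!!Q -> ((Q -> R) || !P)) = 0 -> 1 = 1
((R -> (R -> P)) <-> ((Q -> R) <-> (P -> R))) <-> (!((Q || P) -> P) -> (!!Q -> ((Q -> R) || !P))) = 0 <-> 1 = 0
No assignment yields a value below 0, so this is the minimum.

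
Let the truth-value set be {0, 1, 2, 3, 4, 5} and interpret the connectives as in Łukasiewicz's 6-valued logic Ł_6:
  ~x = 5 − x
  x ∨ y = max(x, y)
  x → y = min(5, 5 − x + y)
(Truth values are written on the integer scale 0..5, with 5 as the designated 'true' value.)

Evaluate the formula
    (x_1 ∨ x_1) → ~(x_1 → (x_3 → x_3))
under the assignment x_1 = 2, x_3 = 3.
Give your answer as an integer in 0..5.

x_1 ∨ x_1 = 2 ∨ 2 = 2
x_3 → x_3 = 3 → 3 = 5
x_1 → (x_3 → x_3) = 2 → 5 = 5
~(x_1 → (x_3 → x_3)) = ~5 = 0
(x_1 ∨ x_1) → ~(x_1 → (x_3 → x_3)) = 2 → 0 = 3

3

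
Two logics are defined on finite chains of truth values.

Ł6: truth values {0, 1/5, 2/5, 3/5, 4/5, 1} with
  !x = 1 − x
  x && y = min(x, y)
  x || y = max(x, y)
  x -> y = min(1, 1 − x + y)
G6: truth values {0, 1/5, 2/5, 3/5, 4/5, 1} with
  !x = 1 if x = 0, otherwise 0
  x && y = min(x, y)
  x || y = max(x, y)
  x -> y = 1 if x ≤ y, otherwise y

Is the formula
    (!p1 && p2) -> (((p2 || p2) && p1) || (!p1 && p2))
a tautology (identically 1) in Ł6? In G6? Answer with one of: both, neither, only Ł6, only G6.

both

In Ł6: every assignment gives 1 — tautology.
In G6: every assignment gives 1 — tautology.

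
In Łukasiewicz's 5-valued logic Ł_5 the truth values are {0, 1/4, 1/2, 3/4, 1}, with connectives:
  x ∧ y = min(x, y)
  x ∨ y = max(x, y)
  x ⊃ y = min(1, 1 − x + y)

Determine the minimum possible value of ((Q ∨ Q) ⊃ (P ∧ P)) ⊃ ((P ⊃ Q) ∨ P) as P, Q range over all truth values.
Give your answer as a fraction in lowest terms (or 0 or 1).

Take P = 1/2, Q = 0:
Q ∨ Q = 0 ∨ 0 = 0
P ∧ P = 1/2 ∧ 1/2 = 1/2
(Q ∨ Q) ⊃ (P ∧ P) = 0 ⊃ 1/2 = 1
P ⊃ Q = 1/2 ⊃ 0 = 1/2
(P ⊃ Q) ∨ P = 1/2 ∨ 1/2 = 1/2
((Q ∨ Q) ⊃ (P ∧ P)) ⊃ ((P ⊃ Q) ∨ P) = 1 ⊃ 1/2 = 1/2
No assignment yields a value below 1/2, so this is the minimum.

1/2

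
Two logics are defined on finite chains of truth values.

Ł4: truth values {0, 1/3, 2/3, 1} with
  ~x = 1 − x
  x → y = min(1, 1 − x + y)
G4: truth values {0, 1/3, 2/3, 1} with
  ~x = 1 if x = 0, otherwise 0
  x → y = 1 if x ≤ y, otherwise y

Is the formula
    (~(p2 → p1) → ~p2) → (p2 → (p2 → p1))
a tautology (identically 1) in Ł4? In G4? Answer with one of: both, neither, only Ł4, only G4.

only Ł4

In Ł4: every assignment gives 1 — tautology.
In G4: at p1 = 1/3, p2 = 2/3 the value is 1/3 — not a tautology.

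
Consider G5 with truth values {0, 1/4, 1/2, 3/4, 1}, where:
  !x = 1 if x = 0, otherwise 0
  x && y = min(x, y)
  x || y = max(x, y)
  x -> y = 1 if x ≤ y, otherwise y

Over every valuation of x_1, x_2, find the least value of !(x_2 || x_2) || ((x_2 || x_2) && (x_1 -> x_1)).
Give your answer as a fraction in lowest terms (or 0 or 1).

Take x_1 = 0, x_2 = 1/4:
x_2 || x_2 = 1/4 || 1/4 = 1/4
!(x_2 || x_2) = !1/4 = 0
x_2 || x_2 = 1/4 || 1/4 = 1/4
x_1 -> x_1 = 0 -> 0 = 1
(x_2 || x_2) && (x_1 -> x_1) = 1/4 && 1 = 1/4
!(x_2 || x_2) || ((x_2 || x_2) && (x_1 -> x_1)) = 0 || 1/4 = 1/4
No assignment yields a value below 1/4, so this is the minimum.

1/4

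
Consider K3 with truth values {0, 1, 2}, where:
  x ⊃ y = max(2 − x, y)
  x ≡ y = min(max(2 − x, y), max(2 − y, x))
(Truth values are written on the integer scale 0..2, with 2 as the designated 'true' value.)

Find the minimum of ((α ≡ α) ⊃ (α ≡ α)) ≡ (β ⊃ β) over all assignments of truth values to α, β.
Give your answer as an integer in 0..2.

1

Take α = 0, β = 1:
α ≡ α = 0 ≡ 0 = 2
α ≡ α = 0 ≡ 0 = 2
(α ≡ α) ⊃ (α ≡ α) = 2 ⊃ 2 = 2
β ⊃ β = 1 ⊃ 1 = 1
((α ≡ α) ⊃ (α ≡ α)) ≡ (β ⊃ β) = 2 ≡ 1 = 1
No assignment yields a value below 1, so this is the minimum.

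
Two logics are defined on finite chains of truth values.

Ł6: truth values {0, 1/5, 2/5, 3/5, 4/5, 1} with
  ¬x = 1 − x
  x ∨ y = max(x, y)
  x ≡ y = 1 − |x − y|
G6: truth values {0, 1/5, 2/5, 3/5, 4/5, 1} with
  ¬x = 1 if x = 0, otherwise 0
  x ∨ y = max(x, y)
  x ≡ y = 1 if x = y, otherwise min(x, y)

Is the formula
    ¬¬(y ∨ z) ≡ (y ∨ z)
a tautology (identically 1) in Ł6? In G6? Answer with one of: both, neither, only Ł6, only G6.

In Ł6: every assignment gives 1 — tautology.
In G6: at y = 0, z = 1/5 the value is 1/5 — not a tautology.

only Ł6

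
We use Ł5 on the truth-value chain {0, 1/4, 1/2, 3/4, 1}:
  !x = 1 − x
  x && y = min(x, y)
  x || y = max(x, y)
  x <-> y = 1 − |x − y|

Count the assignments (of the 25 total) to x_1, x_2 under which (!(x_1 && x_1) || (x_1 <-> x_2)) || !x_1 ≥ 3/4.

value 1: 9 assignments (counts)
value 3/4: 9 assignments (counts)
value 1/2: 4 assignments
value 1/4: 2 assignments
value 0: 1 assignment
So 18 of the 25 assignments meet the threshold.

18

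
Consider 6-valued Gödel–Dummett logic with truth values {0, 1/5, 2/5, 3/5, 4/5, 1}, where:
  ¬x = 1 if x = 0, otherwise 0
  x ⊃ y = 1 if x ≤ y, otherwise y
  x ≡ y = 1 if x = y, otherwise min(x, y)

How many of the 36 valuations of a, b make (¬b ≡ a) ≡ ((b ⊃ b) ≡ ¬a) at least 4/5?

30

value 1: 30 assignments (counts)
value 0: 6 assignments
So 30 of the 36 assignments meet the threshold.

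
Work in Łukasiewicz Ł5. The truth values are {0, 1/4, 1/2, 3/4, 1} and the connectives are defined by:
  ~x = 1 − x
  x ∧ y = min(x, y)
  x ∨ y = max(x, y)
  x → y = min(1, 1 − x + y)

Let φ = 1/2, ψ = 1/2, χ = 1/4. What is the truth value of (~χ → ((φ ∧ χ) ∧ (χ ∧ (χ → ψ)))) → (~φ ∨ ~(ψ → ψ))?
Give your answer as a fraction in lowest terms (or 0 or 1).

1

~χ = ~1/4 = 3/4
φ ∧ χ = 1/2 ∧ 1/4 = 1/4
χ → ψ = 1/4 → 1/2 = 1
χ ∧ (χ → ψ) = 1/4 ∧ 1 = 1/4
(φ ∧ χ) ∧ (χ ∧ (χ → ψ)) = 1/4 ∧ 1/4 = 1/4
~χ → ((φ ∧ χ) ∧ (χ ∧ (χ → ψ))) = 3/4 → 1/4 = 1/2
~φ = ~1/2 = 1/2
ψ → ψ = 1/2 → 1/2 = 1
~(ψ → ψ) = ~1 = 0
~φ ∨ ~(ψ → ψ) = 1/2 ∨ 0 = 1/2
(~χ → ((φ ∧ χ) ∧ (χ ∧ (χ → ψ)))) → (~φ ∨ ~(ψ → ψ)) = 1/2 → 1/2 = 1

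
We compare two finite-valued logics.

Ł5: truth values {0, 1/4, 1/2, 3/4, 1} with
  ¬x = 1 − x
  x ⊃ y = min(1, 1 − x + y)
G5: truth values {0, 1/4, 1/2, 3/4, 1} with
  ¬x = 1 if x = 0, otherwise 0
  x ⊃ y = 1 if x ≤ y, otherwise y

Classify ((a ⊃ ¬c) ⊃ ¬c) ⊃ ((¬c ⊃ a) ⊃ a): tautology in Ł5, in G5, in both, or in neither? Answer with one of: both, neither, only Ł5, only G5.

only Ł5

In Ł5: every assignment gives 1 — tautology.
In G5: at a = 1/4, c = 1/4 the value is 1/4 — not a tautology.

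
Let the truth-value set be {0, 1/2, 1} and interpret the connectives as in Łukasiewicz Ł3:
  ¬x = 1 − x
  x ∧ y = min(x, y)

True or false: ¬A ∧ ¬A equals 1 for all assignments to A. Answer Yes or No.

Counterexample: take A = 1/2.
¬A = ¬1/2 = 1/2
¬A ∧ ¬A = 1/2 ∧ 1/2 = 1/2
This gives 1/2 ≠ 1.

No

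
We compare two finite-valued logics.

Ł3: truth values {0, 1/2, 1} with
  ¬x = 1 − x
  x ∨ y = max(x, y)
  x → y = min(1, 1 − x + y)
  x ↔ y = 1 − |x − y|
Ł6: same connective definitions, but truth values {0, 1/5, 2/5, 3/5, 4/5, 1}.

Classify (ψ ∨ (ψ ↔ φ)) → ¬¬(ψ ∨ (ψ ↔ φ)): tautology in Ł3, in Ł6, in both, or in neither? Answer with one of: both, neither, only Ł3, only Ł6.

In Ł3: every assignment gives 1 — tautology.
In Ł6: every assignment gives 1 — tautology.

both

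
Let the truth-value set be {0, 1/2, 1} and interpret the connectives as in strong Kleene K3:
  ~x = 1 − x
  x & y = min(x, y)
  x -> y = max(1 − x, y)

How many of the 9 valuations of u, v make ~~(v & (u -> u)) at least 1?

2

u = 0, v = 0 ↦ 0  <
u = 0, v = 1/2 ↦ 1/2  <
u = 0, v = 1 ↦ 1  ≥
u = 1/2, v = 0 ↦ 0  <
u = 1/2, v = 1/2 ↦ 1/2  <
u = 1/2, v = 1 ↦ 1/2  <
u = 1, v = 0 ↦ 0  <
u = 1, v = 1/2 ↦ 1/2  <
u = 1, v = 1 ↦ 1  ≥
So 2 of the 9 assignments meet the threshold.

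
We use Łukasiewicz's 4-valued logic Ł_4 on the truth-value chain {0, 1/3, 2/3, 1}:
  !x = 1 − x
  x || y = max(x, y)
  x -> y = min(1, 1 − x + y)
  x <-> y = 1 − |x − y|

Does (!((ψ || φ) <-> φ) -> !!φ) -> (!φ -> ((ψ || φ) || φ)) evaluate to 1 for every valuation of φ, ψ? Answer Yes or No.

No

Counterexample: take φ = 0, ψ = 0.
ψ || φ = 0 || 0 = 0
(ψ || φ) <-> φ = 0 <-> 0 = 1
!((ψ || φ) <-> φ) = !1 = 0
!φ = !0 = 1
!!φ = !1 = 0
!((ψ || φ) <-> φ) -> !!φ = 0 -> 0 = 1
!φ = !0 = 1
ψ || φ = 0 || 0 = 0
(ψ || φ) || φ = 0 || 0 = 0
!φ -> ((ψ || φ) || φ) = 1 -> 0 = 0
(!((ψ || φ) <-> φ) -> !!φ) -> (!φ -> ((ψ || φ) || φ)) = 1 -> 0 = 0
This gives 0 ≠ 1.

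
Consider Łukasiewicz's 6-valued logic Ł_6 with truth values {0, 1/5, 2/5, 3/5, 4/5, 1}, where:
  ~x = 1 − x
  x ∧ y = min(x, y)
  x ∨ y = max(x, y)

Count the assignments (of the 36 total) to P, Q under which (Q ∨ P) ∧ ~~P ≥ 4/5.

12

value 1: 6 assignments (counts)
value 4/5: 6 assignments (counts)
value 3/5: 6 assignments
value 2/5: 6 assignments
value 1/5: 6 assignments
value 0: 6 assignments
So 12 of the 36 assignments meet the threshold.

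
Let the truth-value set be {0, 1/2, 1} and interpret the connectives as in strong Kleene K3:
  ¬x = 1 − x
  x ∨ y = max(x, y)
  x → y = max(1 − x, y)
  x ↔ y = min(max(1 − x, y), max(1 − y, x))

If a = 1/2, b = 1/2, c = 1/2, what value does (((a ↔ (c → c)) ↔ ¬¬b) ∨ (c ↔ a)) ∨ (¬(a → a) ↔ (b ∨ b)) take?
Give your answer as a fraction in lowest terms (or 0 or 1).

c → c = 1/2 → 1/2 = 1/2
a ↔ (c → c) = 1/2 ↔ 1/2 = 1/2
¬b = ¬1/2 = 1/2
¬¬b = ¬1/2 = 1/2
(a ↔ (c → c)) ↔ ¬¬b = 1/2 ↔ 1/2 = 1/2
c ↔ a = 1/2 ↔ 1/2 = 1/2
((a ↔ (c → c)) ↔ ¬¬b) ∨ (c ↔ a) = 1/2 ∨ 1/2 = 1/2
a → a = 1/2 → 1/2 = 1/2
¬(a → a) = ¬1/2 = 1/2
b ∨ b = 1/2 ∨ 1/2 = 1/2
¬(a → a) ↔ (b ∨ b) = 1/2 ↔ 1/2 = 1/2
(((a ↔ (c → c)) ↔ ¬¬b) ∨ (c ↔ a)) ∨ (¬(a → a) ↔ (b ∨ b)) = 1/2 ∨ 1/2 = 1/2

1/2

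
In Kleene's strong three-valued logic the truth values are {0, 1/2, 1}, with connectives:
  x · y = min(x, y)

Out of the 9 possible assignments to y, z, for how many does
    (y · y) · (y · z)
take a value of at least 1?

1

y = 0, z = 0 ↦ 0  <
y = 0, z = 1/2 ↦ 0  <
y = 0, z = 1 ↦ 0  <
y = 1/2, z = 0 ↦ 0  <
y = 1/2, z = 1/2 ↦ 1/2  <
y = 1/2, z = 1 ↦ 1/2  <
y = 1, z = 0 ↦ 0  <
y = 1, z = 1/2 ↦ 1/2  <
y = 1, z = 1 ↦ 1  ≥
So 1 of the 9 assignments meets the threshold.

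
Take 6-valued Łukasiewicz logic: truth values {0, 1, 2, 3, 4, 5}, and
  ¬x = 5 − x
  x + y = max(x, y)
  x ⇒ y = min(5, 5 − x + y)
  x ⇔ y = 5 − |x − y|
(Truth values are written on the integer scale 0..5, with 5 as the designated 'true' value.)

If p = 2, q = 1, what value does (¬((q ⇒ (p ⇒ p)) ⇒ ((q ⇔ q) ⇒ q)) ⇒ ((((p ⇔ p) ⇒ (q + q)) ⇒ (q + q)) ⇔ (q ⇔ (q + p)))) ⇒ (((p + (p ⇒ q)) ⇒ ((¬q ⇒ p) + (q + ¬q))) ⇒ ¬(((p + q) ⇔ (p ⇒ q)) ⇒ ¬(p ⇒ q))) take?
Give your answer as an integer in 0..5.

2

p ⇒ p = 2 ⇒ 2 = 5
q ⇒ (p ⇒ p) = 1 ⇒ 5 = 5
q ⇔ q = 1 ⇔ 1 = 5
(q ⇔ q) ⇒ q = 5 ⇒ 1 = 1
(q ⇒ (p ⇒ p)) ⇒ ((q ⇔ q) ⇒ q) = 5 ⇒ 1 = 1
¬((q ⇒ (p ⇒ p)) ⇒ ((q ⇔ q) ⇒ q)) = ¬1 = 4
p ⇔ p = 2 ⇔ 2 = 5
q + q = 1 + 1 = 1
(p ⇔ p) ⇒ (q + q) = 5 ⇒ 1 = 1
q + q = 1 + 1 = 1
((p ⇔ p) ⇒ (q + q)) ⇒ (q + q) = 1 ⇒ 1 = 5
q + p = 1 + 2 = 2
q ⇔ (q + p) = 1 ⇔ 2 = 4
(((p ⇔ p) ⇒ (q + q)) ⇒ (q + q)) ⇔ (q ⇔ (q + p)) = 5 ⇔ 4 = 4
¬((q ⇒ (p ⇒ p)) ⇒ ((q ⇔ q) ⇒ q)) ⇒ ((((p ⇔ p) ⇒ (q + q)) ⇒ (q + q)) ⇔ (q ⇔ (q + p))) = 4 ⇒ 4 = 5
p ⇒ q = 2 ⇒ 1 = 4
p + (p ⇒ q) = 2 + 4 = 4
¬q = ¬1 = 4
¬q ⇒ p = 4 ⇒ 2 = 3
¬q = ¬1 = 4
q + ¬q = 1 + 4 = 4
(¬q ⇒ p) + (q + ¬q) = 3 + 4 = 4
(p + (p ⇒ q)) ⇒ ((¬q ⇒ p) + (q + ¬q)) = 4 ⇒ 4 = 5
p + q = 2 + 1 = 2
p ⇒ q = 2 ⇒ 1 = 4
(p + q) ⇔ (p ⇒ q) = 2 ⇔ 4 = 3
p ⇒ q = 2 ⇒ 1 = 4
¬(p ⇒ q) = ¬4 = 1
((p + q) ⇔ (p ⇒ q)) ⇒ ¬(p ⇒ q) = 3 ⇒ 1 = 3
¬(((p + q) ⇔ (p ⇒ q)) ⇒ ¬(p ⇒ q)) = ¬3 = 2
((p + (p ⇒ q)) ⇒ ((¬q ⇒ p) + (q + ¬q))) ⇒ ¬(((p + q) ⇔ (p ⇒ q)) ⇒ ¬(p ⇒ q)) = 5 ⇒ 2 = 2
(¬((q ⇒ (p ⇒ p)) ⇒ ((q ⇔ q) ⇒ q)) ⇒ ((((p ⇔ p) ⇒ (q + q)) ⇒ (q + q)) ⇔ (q ⇔ (q + p)))) ⇒ (((p + (p ⇒ q)) ⇒ ((¬q ⇒ p) + (q + ¬q))) ⇒ ¬(((p + q) ⇔ (p ⇒ q)) ⇒ ¬(p ⇒ q))) = 5 ⇒ 2 = 2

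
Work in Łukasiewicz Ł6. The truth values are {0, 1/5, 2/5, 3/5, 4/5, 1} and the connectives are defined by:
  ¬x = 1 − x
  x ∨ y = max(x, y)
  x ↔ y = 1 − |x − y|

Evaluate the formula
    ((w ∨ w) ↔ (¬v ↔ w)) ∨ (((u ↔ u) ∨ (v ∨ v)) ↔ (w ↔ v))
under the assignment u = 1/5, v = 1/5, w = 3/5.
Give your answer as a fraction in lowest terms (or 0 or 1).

4/5

w ∨ w = 3/5 ∨ 3/5 = 3/5
¬v = ¬1/5 = 4/5
¬v ↔ w = 4/5 ↔ 3/5 = 4/5
(w ∨ w) ↔ (¬v ↔ w) = 3/5 ↔ 4/5 = 4/5
u ↔ u = 1/5 ↔ 1/5 = 1
v ∨ v = 1/5 ∨ 1/5 = 1/5
(u ↔ u) ∨ (v ∨ v) = 1 ∨ 1/5 = 1
w ↔ v = 3/5 ↔ 1/5 = 3/5
((u ↔ u) ∨ (v ∨ v)) ↔ (w ↔ v) = 1 ↔ 3/5 = 3/5
((w ∨ w) ↔ (¬v ↔ w)) ∨ (((u ↔ u) ∨ (v ∨ v)) ↔ (w ↔ v)) = 4/5 ∨ 3/5 = 4/5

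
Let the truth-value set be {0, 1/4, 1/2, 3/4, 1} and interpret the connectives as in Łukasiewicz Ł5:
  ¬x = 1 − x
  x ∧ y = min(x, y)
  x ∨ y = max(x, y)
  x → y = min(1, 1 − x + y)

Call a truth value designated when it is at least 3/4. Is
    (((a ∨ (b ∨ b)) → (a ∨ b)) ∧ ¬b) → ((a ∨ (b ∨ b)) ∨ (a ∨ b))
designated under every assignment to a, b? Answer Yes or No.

Counterexample: take a = 0, b = 0.
b ∨ b = 0 ∨ 0 = 0
a ∨ (b ∨ b) = 0 ∨ 0 = 0
a ∨ b = 0 ∨ 0 = 0
(a ∨ (b ∨ b)) → (a ∨ b) = 0 → 0 = 1
¬b = ¬0 = 1
((a ∨ (b ∨ b)) → (a ∨ b)) ∧ ¬b = 1 ∧ 1 = 1
b ∨ b = 0 ∨ 0 = 0
a ∨ (b ∨ b) = 0 ∨ 0 = 0
a ∨ b = 0 ∨ 0 = 0
(a ∨ (b ∨ b)) ∨ (a ∨ b) = 0 ∨ 0 = 0
(((a ∨ (b ∨ b)) → (a ∨ b)) ∧ ¬b) → ((a ∨ (b ∨ b)) ∨ (a ∨ b)) = 1 → 0 = 0
This gives 0, which is below 3/4.

No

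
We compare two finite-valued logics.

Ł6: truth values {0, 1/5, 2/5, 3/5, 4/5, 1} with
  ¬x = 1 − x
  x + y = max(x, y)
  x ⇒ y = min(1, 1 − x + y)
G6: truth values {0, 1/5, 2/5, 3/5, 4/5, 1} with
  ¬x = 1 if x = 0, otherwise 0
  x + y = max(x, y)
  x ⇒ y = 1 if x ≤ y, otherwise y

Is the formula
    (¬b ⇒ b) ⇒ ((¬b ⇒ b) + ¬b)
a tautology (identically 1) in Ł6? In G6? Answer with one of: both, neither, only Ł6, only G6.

In Ł6: every assignment gives 1 — tautology.
In G6: every assignment gives 1 — tautology.

both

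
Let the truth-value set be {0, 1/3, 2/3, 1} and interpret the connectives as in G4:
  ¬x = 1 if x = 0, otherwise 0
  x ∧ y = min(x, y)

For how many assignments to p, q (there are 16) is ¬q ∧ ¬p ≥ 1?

1

p = 0, q = 0 ↦ 1  ≥
p = 0, q = 1/3 ↦ 0  <
p = 0, q = 2/3 ↦ 0  <
p = 0, q = 1 ↦ 0  <
p = 1/3, q = 0 ↦ 0  <
p = 1/3, q = 1/3 ↦ 0  <
p = 1/3, q = 2/3 ↦ 0  <
p = 1/3, q = 1 ↦ 0  <
p = 2/3, q = 0 ↦ 0  <
p = 2/3, q = 1/3 ↦ 0  <
p = 2/3, q = 2/3 ↦ 0  <
p = 2/3, q = 1 ↦ 0  <
p = 1, q = 0 ↦ 0  <
p = 1, q = 1/3 ↦ 0  <
p = 1, q = 2/3 ↦ 0  <
p = 1, q = 1 ↦ 0  <
So 1 of the 16 assignments meets the threshold.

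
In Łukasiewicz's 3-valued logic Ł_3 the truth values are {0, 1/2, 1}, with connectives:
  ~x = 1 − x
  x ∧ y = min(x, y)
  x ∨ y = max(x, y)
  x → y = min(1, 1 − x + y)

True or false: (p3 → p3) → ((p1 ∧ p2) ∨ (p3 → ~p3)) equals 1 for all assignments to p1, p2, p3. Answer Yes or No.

No

Counterexample: take p1 = 0, p2 = 0, p3 = 1.
p3 → p3 = 1 → 1 = 1
p1 ∧ p2 = 0 ∧ 0 = 0
~p3 = ~1 = 0
p3 → ~p3 = 1 → 0 = 0
(p1 ∧ p2) ∨ (p3 → ~p3) = 0 ∨ 0 = 0
(p3 → p3) → ((p1 ∧ p2) ∨ (p3 → ~p3)) = 1 → 0 = 0
This gives 0 ≠ 1.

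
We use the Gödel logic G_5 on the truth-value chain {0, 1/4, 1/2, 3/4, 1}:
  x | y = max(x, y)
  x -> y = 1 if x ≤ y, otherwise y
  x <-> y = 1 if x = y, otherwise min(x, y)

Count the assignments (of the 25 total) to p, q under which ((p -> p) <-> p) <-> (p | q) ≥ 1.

value 1: 15 assignments (counts)
value 3/4: 1 assignment
value 1/2: 2 assignments
value 1/4: 3 assignments
value 0: 4 assignments
So 15 of the 25 assignments meet the threshold.

15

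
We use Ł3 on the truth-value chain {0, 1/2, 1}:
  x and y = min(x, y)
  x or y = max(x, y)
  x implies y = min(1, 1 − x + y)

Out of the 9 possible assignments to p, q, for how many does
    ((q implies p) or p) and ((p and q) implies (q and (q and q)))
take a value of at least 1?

p = 0, q = 0 ↦ 1  ≥
p = 0, q = 1/2 ↦ 1/2  <
p = 0, q = 1 ↦ 0  <
p = 1/2, q = 0 ↦ 1  ≥
p = 1/2, q = 1/2 ↦ 1  ≥
p = 1/2, q = 1 ↦ 1/2  <
p = 1, q = 0 ↦ 1  ≥
p = 1, q = 1/2 ↦ 1  ≥
p = 1, q = 1 ↦ 1  ≥
So 6 of the 9 assignments meet the threshold.

6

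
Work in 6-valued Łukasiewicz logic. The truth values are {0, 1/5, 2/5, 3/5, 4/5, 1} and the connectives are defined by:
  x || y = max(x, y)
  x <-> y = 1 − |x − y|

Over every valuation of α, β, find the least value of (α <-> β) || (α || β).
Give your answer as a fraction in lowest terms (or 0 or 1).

Take α = 0, β = 2/5:
α <-> β = 0 <-> 2/5 = 3/5
α || β = 0 || 2/5 = 2/5
(α <-> β) || (α || β) = 3/5 || 2/5 = 3/5
No assignment yields a value below 3/5, so this is the minimum.

3/5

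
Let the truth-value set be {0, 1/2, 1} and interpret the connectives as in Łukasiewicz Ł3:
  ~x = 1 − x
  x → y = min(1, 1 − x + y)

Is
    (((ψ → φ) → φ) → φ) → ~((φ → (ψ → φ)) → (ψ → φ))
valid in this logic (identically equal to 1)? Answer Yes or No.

No

Counterexample: take φ = 0, ψ = 0.
ψ → φ = 0 → 0 = 1
(ψ → φ) → φ = 1 → 0 = 0
((ψ → φ) → φ) → φ = 0 → 0 = 1
φ → (ψ → φ) = 0 → 1 = 1
(φ → (ψ → φ)) → (ψ → φ) = 1 → 1 = 1
~((φ → (ψ → φ)) → (ψ → φ)) = ~1 = 0
(((ψ → φ) → φ) → φ) → ~((φ → (ψ → φ)) → (ψ → φ)) = 1 → 0 = 0
This gives 0 ≠ 1.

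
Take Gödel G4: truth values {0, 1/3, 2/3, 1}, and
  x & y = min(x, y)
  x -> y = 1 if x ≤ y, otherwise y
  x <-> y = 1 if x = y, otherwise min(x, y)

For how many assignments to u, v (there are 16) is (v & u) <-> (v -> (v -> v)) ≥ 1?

1

u = 0, v = 0 ↦ 0  <
u = 0, v = 1/3 ↦ 0  <
u = 0, v = 2/3 ↦ 0  <
u = 0, v = 1 ↦ 0  <
u = 1/3, v = 0 ↦ 0  <
u = 1/3, v = 1/3 ↦ 1/3  <
u = 1/3, v = 2/3 ↦ 1/3  <
u = 1/3, v = 1 ↦ 1/3  <
u = 2/3, v = 0 ↦ 0  <
u = 2/3, v = 1/3 ↦ 1/3  <
u = 2/3, v = 2/3 ↦ 2/3  <
u = 2/3, v = 1 ↦ 2/3  <
u = 1, v = 0 ↦ 0  <
u = 1, v = 1/3 ↦ 1/3  <
u = 1, v = 2/3 ↦ 2/3  <
u = 1, v = 1 ↦ 1  ≥
So 1 of the 16 assignments meets the threshold.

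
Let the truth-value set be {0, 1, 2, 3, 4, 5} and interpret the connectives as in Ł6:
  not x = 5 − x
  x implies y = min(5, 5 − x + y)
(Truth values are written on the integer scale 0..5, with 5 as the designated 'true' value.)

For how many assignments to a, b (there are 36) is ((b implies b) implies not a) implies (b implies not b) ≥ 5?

27

value 5: 27 assignments (counts)
value 4: 3 assignments
value 3: 2 assignments
value 2: 2 assignments
value 1: 1 assignment
value 0: 1 assignment
So 27 of the 36 assignments meet the threshold.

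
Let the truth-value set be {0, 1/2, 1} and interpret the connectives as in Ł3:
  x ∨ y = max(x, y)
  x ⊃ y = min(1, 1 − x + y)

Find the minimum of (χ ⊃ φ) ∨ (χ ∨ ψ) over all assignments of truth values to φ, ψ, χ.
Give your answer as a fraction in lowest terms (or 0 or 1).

Take φ = 0, ψ = 0, χ = 1/2:
χ ⊃ φ = 1/2 ⊃ 0 = 1/2
χ ∨ ψ = 1/2 ∨ 0 = 1/2
(χ ⊃ φ) ∨ (χ ∨ ψ) = 1/2 ∨ 1/2 = 1/2
No assignment yields a value below 1/2, so this is the minimum.

1/2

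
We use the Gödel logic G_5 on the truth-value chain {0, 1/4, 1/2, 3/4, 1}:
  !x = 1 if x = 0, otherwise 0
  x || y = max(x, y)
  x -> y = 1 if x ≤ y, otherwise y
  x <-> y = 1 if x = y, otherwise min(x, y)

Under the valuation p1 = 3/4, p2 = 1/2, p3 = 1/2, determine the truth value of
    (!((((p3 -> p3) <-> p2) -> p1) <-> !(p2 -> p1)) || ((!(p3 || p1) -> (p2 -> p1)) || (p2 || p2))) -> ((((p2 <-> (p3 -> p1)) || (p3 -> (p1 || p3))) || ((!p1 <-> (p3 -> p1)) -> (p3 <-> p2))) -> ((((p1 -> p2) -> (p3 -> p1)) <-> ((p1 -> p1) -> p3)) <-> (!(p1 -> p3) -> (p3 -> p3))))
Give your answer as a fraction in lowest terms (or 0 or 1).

1/2

p3 -> p3 = 1/2 -> 1/2 = 1
(p3 -> p3) <-> p2 = 1 <-> 1/2 = 1/2
((p3 -> p3) <-> p2) -> p1 = 1/2 -> 3/4 = 1
p2 -> p1 = 1/2 -> 3/4 = 1
!(p2 -> p1) = !1 = 0
(((p3 -> p3) <-> p2) -> p1) <-> !(p2 -> p1) = 1 <-> 0 = 0
!((((p3 -> p3) <-> p2) -> p1) <-> !(p2 -> p1)) = !0 = 1
p3 || p1 = 1/2 || 3/4 = 3/4
!(p3 || p1) = !3/4 = 0
p2 -> p1 = 1/2 -> 3/4 = 1
!(p3 || p1) -> (p2 -> p1) = 0 -> 1 = 1
p2 || p2 = 1/2 || 1/2 = 1/2
(!(p3 || p1) -> (p2 -> p1)) || (p2 || p2) = 1 || 1/2 = 1
!((((p3 -> p3) <-> p2) -> p1) <-> !(p2 -> p1)) || ((!(p3 || p1) -> (p2 -> p1)) || (p2 || p2)) = 1 || 1 = 1
p3 -> p1 = 1/2 -> 3/4 = 1
p2 <-> (p3 -> p1) = 1/2 <-> 1 = 1/2
p1 || p3 = 3/4 || 1/2 = 3/4
p3 -> (p1 || p3) = 1/2 -> 3/4 = 1
(p2 <-> (p3 -> p1)) || (p3 -> (p1 || p3)) = 1/2 || 1 = 1
!p1 = !3/4 = 0
p3 -> p1 = 1/2 -> 3/4 = 1
!p1 <-> (p3 -> p1) = 0 <-> 1 = 0
p3 <-> p2 = 1/2 <-> 1/2 = 1
(!p1 <-> (p3 -> p1)) -> (p3 <-> p2) = 0 -> 1 = 1
((p2 <-> (p3 -> p1)) || (p3 -> (p1 || p3))) || ((!p1 <-> (p3 -> p1)) -> (p3 <-> p2)) = 1 || 1 = 1
p1 -> p2 = 3/4 -> 1/2 = 1/2
p3 -> p1 = 1/2 -> 3/4 = 1
(p1 -> p2) -> (p3 -> p1) = 1/2 -> 1 = 1
p1 -> p1 = 3/4 -> 3/4 = 1
(p1 -> p1) -> p3 = 1 -> 1/2 = 1/2
((p1 -> p2) -> (p3 -> p1)) <-> ((p1 -> p1) -> p3) = 1 <-> 1/2 = 1/2
p1 -> p3 = 3/4 -> 1/2 = 1/2
!(p1 -> p3) = !1/2 = 0
p3 -> p3 = 1/2 -> 1/2 = 1
!(p1 -> p3) -> (p3 -> p3) = 0 -> 1 = 1
(((p1 -> p2) -> (p3 -> p1)) <-> ((p1 -> p1) -> p3)) <-> (!(p1 -> p3) -> (p3 -> p3)) = 1/2 <-> 1 = 1/2
(((p2 <-> (p3 -> p1)) || (p3 -> (p1 || p3))) || ((!p1 <-> (p3 -> p1)) -> (p3 <-> p2))) -> ((((p1 -> p2) -> (p3 -> p1)) <-> ((p1 -> p1) -> p3)) <-> (!(p1 -> p3) -> (p3 -> p3))) = 1 -> 1/2 = 1/2
(!((((p3 -> p3) <-> p2) -> p1) <-> !(p2 -> p1)) || ((!(p3 || p1) -> (p2 -> p1)) || (p2 || p2))) -> ((((p2 <-> (p3 -> p1)) || (p3 -> (p1 || p3))) || ((!p1 <-> (p3 -> p1)) -> (p3 <-> p2))) -> ((((p1 -> p2) -> (p3 -> p1)) <-> ((p1 -> p1) -> p3)) <-> (!(p1 -> p3) -> (p3 -> p3)))) = 1 -> 1/2 = 1/2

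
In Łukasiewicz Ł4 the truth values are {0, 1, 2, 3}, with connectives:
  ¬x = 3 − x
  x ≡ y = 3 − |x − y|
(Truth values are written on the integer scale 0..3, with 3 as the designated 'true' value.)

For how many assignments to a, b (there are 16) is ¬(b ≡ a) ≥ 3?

a = 0, b = 0 ↦ 0  <
a = 0, b = 1 ↦ 1  <
a = 0, b = 2 ↦ 2  <
a = 0, b = 3 ↦ 3  ≥
a = 1, b = 0 ↦ 1  <
a = 1, b = 1 ↦ 0  <
a = 1, b = 2 ↦ 1  <
a = 1, b = 3 ↦ 2  <
a = 2, b = 0 ↦ 2  <
a = 2, b = 1 ↦ 1  <
a = 2, b = 2 ↦ 0  <
a = 2, b = 3 ↦ 1  <
a = 3, b = 0 ↦ 3  ≥
a = 3, b = 1 ↦ 2  <
a = 3, b = 2 ↦ 1  <
a = 3, b = 3 ↦ 0  <
So 2 of the 16 assignments meet the threshold.

2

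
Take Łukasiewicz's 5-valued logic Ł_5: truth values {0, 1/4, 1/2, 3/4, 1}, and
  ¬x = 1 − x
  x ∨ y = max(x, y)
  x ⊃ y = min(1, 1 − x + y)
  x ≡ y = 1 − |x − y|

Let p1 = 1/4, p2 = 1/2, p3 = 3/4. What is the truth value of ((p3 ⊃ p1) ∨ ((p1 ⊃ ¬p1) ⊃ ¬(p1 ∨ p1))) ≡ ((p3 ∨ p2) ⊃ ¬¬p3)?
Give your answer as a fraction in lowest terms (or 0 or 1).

3/4

p3 ⊃ p1 = 3/4 ⊃ 1/4 = 1/2
¬p1 = ¬1/4 = 3/4
p1 ⊃ ¬p1 = 1/4 ⊃ 3/4 = 1
p1 ∨ p1 = 1/4 ∨ 1/4 = 1/4
¬(p1 ∨ p1) = ¬1/4 = 3/4
(p1 ⊃ ¬p1) ⊃ ¬(p1 ∨ p1) = 1 ⊃ 3/4 = 3/4
(p3 ⊃ p1) ∨ ((p1 ⊃ ¬p1) ⊃ ¬(p1 ∨ p1)) = 1/2 ∨ 3/4 = 3/4
p3 ∨ p2 = 3/4 ∨ 1/2 = 3/4
¬p3 = ¬3/4 = 1/4
¬¬p3 = ¬1/4 = 3/4
(p3 ∨ p2) ⊃ ¬¬p3 = 3/4 ⊃ 3/4 = 1
((p3 ⊃ p1) ∨ ((p1 ⊃ ¬p1) ⊃ ¬(p1 ∨ p1))) ≡ ((p3 ∨ p2) ⊃ ¬¬p3) = 3/4 ≡ 1 = 3/4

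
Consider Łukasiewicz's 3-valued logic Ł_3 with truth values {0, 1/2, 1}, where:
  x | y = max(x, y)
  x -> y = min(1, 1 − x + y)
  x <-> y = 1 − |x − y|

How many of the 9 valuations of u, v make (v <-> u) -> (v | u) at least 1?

7

u = 0, v = 0 ↦ 0  <
u = 0, v = 1/2 ↦ 1  ≥
u = 0, v = 1 ↦ 1  ≥
u = 1/2, v = 0 ↦ 1  ≥
u = 1/2, v = 1/2 ↦ 1/2  <
u = 1/2, v = 1 ↦ 1  ≥
u = 1, v = 0 ↦ 1  ≥
u = 1, v = 1/2 ↦ 1  ≥
u = 1, v = 1 ↦ 1  ≥
So 7 of the 9 assignments meet the threshold.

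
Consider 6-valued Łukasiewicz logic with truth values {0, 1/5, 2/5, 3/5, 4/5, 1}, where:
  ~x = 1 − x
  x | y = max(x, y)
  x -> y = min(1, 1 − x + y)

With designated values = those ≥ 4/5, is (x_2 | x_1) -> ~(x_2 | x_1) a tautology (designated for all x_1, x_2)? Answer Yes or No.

Counterexample: take x_1 = 0, x_2 = 4/5.
x_2 | x_1 = 4/5 | 0 = 4/5
x_2 | x_1 = 4/5 | 0 = 4/5
~(x_2 | x_1) = ~4/5 = 1/5
(x_2 | x_1) -> ~(x_2 | x_1) = 4/5 -> 1/5 = 2/5
This gives 2/5, which is below 4/5.

No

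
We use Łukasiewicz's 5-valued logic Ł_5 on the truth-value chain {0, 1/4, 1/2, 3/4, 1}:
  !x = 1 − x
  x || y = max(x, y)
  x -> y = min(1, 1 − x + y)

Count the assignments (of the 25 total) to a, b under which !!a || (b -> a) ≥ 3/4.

19

value 1: 15 assignments (counts)
value 3/4: 4 assignments (counts)
value 1/2: 3 assignments
value 1/4: 2 assignments
value 0: 1 assignment
So 19 of the 25 assignments meet the threshold.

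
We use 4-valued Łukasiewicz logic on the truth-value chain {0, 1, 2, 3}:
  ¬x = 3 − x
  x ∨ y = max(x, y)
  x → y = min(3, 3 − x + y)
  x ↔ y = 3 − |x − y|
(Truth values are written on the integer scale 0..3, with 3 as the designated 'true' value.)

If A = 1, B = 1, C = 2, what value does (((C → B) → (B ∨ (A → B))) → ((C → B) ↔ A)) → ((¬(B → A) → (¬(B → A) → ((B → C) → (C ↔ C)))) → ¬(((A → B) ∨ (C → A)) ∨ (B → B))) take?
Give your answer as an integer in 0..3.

1

C → B = 2 → 1 = 2
A → B = 1 → 1 = 3
B ∨ (A → B) = 1 ∨ 3 = 3
(C → B) → (B ∨ (A → B)) = 2 → 3 = 3
C → B = 2 → 1 = 2
(C → B) ↔ A = 2 ↔ 1 = 2
((C → B) → (B ∨ (A → B))) → ((C → B) ↔ A) = 3 → 2 = 2
B → A = 1 → 1 = 3
¬(B → A) = ¬3 = 0
B → A = 1 → 1 = 3
¬(B → A) = ¬3 = 0
B → C = 1 → 2 = 3
C ↔ C = 2 ↔ 2 = 3
(B → C) → (C ↔ C) = 3 → 3 = 3
¬(B → A) → ((B → C) → (C ↔ C)) = 0 → 3 = 3
¬(B → A) → (¬(B → A) → ((B → C) → (C ↔ C))) = 0 → 3 = 3
A → B = 1 → 1 = 3
C → A = 2 → 1 = 2
(A → B) ∨ (C → A) = 3 ∨ 2 = 3
B → B = 1 → 1 = 3
((A → B) ∨ (C → A)) ∨ (B → B) = 3 ∨ 3 = 3
¬(((A → B) ∨ (C → A)) ∨ (B → B)) = ¬3 = 0
(¬(B → A) → (¬(B → A) → ((B → C) → (C ↔ C)))) → ¬(((A → B) ∨ (C → A)) ∨ (B → B)) = 3 → 0 = 0
(((C → B) → (B ∨ (A → B))) → ((C → B) ↔ A)) → ((¬(B → A) → (¬(B → A) → ((B → C) → (C ↔ C)))) → ¬(((A → B) ∨ (C → A)) ∨ (B → B))) = 2 → 0 = 1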